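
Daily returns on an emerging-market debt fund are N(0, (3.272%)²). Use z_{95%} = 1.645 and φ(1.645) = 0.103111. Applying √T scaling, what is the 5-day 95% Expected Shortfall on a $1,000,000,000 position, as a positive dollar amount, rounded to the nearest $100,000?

σ_{5d} = 3.272% × √5 = 7.316%.
ES multiplier = φ(z)/(1−α) = 0.103111/0.05 = 2.062.
ES = 7.316% × 2.062 = 15.086%; on $1,000,000,000: $150,860,000.

$150,900,000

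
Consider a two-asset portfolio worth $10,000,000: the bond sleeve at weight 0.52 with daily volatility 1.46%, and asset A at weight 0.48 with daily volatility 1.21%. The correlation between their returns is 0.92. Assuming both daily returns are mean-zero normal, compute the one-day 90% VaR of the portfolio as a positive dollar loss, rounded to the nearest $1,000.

$168,000

σ_p² = 0.52²·1.46² + 0.48²·1.21² + 2·0.92·0.52·0.48·1.46·1.21 = 1.7250 (%²).
σ_p = √1.7250 = 1.313%.
At 90%, z = 1.282.
VaR = 1.282 × 1.313% = 1.683%; on $10,000,000 that is $168,300.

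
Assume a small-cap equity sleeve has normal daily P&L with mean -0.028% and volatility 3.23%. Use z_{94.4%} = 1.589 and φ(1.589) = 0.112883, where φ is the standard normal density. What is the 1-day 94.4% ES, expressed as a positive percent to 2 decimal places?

6.54%

Tail multiplier: φ(z)/(1−α) = 0.112883 / 0.056 = 2.016.
ES = −(-0.028%) + 3.23% × 2.016 = 6.540%.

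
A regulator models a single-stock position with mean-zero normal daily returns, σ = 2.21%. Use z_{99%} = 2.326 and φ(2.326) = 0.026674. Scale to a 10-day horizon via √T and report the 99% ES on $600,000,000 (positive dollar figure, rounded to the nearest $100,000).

$111,800,000

σ_{10d} = 2.21% × √10 = 6.989%.
ES multiplier = φ(z)/(1−α) = 0.026674/0.01 = 2.667.
ES = 6.989% × 2.667 = 18.640%; on $600,000,000: $111,840,000.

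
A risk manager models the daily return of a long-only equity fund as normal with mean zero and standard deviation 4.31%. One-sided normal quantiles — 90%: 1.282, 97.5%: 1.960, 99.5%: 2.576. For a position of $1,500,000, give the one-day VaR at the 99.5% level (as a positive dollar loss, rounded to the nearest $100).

$166,500

VaR = z·σ = 2.576 × 4.31% = 11.103%.
On $1,500,000: 0.11103 × $1,500,000 = $166,545.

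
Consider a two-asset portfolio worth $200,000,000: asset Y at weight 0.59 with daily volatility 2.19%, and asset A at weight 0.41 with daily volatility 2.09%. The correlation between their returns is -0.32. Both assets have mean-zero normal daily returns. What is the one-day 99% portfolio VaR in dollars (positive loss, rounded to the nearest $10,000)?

$6,060,000

σ_p² = 0.59²·2.19² + 0.41²·2.09² + 2·-0.32·0.59·0.41·2.19·2.09 = 1.6952 (%²).
σ_p = √1.6952 = 1.302%.
At 99%, z = 2.326.
VaR = 2.326 × 1.302% = 3.028%; on $200,000,000 that is $6,056,000.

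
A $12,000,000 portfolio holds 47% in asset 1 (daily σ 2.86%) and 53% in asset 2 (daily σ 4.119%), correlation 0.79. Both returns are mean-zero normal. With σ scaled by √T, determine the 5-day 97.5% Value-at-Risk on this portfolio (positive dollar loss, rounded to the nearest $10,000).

$1,760,000

σ_p = √(0.47²·2.86² + 0.53²·4.119² + 2·0.79·0.47·0.53·2.86·4.119) = 3.348%.
σ_{5d} = 3.348% × √5 = 7.486%.
z(97.5%) = 1.960.
VaR = 1.960 × 7.486% = 14.673%; on $12,000,000 that is $1,760,760.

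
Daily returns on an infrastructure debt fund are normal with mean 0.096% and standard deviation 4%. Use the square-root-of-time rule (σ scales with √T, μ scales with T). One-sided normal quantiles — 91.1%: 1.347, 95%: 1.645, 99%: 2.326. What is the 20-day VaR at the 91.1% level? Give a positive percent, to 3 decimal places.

22.176%

σ_{20d} = 4% × √20 = 17.889%; μ_{20d} = 20 × 0.096% = 1.920%.
VaR = −(1.920%) + 1.347 × 17.889% = 22.176%.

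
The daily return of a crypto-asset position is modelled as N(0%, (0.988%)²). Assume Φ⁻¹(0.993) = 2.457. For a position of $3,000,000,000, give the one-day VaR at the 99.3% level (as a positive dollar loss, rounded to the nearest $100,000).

$72,800,000

VaR = z·σ = 2.457 × 0.988% = 2.428%.
On $3,000,000,000: 0.02428 × $3,000,000,000 = $72,840,000.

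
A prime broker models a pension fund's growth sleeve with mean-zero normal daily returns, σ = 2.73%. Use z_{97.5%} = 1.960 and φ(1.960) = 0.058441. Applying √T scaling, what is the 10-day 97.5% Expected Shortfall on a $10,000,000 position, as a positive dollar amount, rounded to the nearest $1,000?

$2,018,000

σ_{10d} = 2.73% × √10 = 8.633%.
ES multiplier = φ(z)/(1−α) = 0.058441/0.025 = 2.338.
ES = 8.633% × 2.338 = 20.184%; on $10,000,000: $2,018,400.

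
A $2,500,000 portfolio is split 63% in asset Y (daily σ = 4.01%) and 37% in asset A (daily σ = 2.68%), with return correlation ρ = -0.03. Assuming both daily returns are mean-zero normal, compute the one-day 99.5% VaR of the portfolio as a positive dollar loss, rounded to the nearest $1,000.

$173,000

σ_p² = 0.63²·4.01² + 0.37²·2.68² + 2·-0.03·0.63·0.37·4.01·2.68 = 7.2152 (%²).
σ_p = √7.2152 = 2.686%.
At 99.5%, z = 2.576.
VaR = 2.576 × 2.686% = 6.919%; on $2,500,000 that is $172,975.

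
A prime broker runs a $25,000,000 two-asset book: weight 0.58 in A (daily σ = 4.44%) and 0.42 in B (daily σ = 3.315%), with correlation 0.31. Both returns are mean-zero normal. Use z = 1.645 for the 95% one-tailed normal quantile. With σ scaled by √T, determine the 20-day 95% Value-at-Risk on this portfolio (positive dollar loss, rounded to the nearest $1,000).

σ_p = √(0.58²·4.44² + 0.42²·3.315² + 2·0.31·0.58·0.42·4.44·3.315) = 3.285%.
σ_{20d} = 3.285% × √20 = 14.691%.
VaR = 1.645 × 14.691% = 24.167%; on $25,000,000 that is $6,041,750.

$6,042,000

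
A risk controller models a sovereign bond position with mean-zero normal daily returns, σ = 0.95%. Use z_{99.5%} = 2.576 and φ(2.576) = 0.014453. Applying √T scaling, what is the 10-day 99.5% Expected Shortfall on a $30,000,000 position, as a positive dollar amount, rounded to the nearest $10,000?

σ_{10d} = 0.95% × √10 = 3.004%.
ES multiplier = φ(z)/(1−α) = 0.014453/0.005 = 2.891.
ES = 3.004% × 2.891 = 8.685%; on $30,000,000: $2,605,500.

$2,610,000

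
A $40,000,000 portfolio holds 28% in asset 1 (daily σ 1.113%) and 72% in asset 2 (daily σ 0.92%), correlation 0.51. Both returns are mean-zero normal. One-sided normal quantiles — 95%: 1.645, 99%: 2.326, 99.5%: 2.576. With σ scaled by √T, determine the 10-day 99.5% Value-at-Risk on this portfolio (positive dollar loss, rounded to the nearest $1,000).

$2,815,000

σ_p = √(0.28²·1.113² + 0.72²·0.92² + 2·0.51·0.28·0.72·1.113·0.92) = 0.864%.
σ_{10d} = 0.864% × √10 = 2.732%.
VaR = 2.576 × 2.732% = 7.038%; on $40,000,000 that is $2,815,200.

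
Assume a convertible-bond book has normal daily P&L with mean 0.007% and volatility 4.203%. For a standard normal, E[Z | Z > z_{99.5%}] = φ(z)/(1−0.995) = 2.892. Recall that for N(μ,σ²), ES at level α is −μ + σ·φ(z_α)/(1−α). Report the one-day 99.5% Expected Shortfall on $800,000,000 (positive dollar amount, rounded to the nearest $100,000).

ES = −(0.007%) + 4.203% × 2.892 = 12.148%.
On $800,000,000: 0.12148 × $800,000,000 = $97,184,000.

$97,200,000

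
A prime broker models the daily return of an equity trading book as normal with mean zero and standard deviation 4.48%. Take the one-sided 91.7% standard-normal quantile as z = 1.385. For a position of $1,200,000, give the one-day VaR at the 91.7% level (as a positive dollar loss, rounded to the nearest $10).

VaR = z·σ = 1.385 × 4.48% = 6.205%.
On $1,200,000: 0.06205 × $1,200,000 = $74,460.

$74,460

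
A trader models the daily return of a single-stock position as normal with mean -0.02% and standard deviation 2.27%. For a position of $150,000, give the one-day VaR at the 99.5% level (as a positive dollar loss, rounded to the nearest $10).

At 99.5% one-sided, z = 2.576.
VaR = −μ + z·σ = −(-0.02%) + 2.576 × 2.27% = 5.868%.
On $150,000: 0.05868 × $150,000 = $8,802.

$8,800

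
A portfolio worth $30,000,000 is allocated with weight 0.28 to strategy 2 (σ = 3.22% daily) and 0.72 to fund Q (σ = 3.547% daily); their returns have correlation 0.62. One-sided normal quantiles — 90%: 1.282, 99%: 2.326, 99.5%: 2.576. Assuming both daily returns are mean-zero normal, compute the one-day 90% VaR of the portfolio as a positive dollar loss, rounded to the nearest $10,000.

σ_p² = 0.28²·3.22² + 0.72²·3.547² + 2·0.62·0.28·0.72·3.22·3.547 = 10.1901 (%²).
σ_p = √10.1901 = 3.192%.
VaR = 1.282 × 3.192% = 4.092%; on $30,000,000 that is $1,227,600.

$1,230,000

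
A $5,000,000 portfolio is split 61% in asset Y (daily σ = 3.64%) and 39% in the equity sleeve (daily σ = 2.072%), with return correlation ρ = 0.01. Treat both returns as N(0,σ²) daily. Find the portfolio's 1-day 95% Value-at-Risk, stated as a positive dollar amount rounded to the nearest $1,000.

σ_p² = 0.61²·3.64² + 0.39²·2.072² + 2·0.01·0.61·0.39·3.64·2.072 = 5.6191 (%²).
σ_p = √5.6191 = 2.370%.
At 95%, z = 1.645.
VaR = 1.645 × 2.370% = 3.899%; on $5,000,000 that is $194,950.

$195,000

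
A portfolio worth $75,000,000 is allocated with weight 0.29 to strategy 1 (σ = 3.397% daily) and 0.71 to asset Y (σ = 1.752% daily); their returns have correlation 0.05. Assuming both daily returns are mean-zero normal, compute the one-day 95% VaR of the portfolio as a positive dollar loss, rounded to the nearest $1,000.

$2,005,000

σ_p² = 0.29²·3.397² + 0.71²·1.752² + 2·0.05·0.29·0.71·3.397·1.752 = 2.6404 (%²).
σ_p = √2.6404 = 1.625%.
At 95%, z = 1.645.
VaR = 1.645 × 1.625% = 2.673%; on $75,000,000 that is $2,004,750.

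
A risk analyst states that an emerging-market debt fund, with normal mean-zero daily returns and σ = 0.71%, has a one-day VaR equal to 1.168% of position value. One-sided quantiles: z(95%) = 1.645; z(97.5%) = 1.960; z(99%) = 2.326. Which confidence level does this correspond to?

Implied z = VaR/σ = 1.168 / 0.71 = 1.645.
This matches z(95%) = 1.645.

95%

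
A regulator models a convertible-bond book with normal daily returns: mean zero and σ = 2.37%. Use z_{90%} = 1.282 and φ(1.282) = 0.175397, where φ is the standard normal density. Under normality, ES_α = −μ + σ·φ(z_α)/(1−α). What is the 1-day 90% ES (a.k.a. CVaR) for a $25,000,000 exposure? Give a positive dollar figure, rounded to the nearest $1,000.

$1,039,000

Tail multiplier: φ(z)/(1−α) = 0.175397 / 0.1 = 1.754.
ES = 2.37% × 1.754 = 4.157%.
On $25,000,000: 0.04157 × $25,000,000 = $1,039,250.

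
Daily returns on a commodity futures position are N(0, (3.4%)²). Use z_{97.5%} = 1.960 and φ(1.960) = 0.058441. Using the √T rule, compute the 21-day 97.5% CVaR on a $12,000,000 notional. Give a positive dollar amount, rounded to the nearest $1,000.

$4,371,000

σ_{21d} = 3.4% × √21 = 15.581%.
ES multiplier = φ(z)/(1−α) = 0.058441/0.025 = 2.338.
ES = 15.581% × 2.338 = 36.428%; on $12,000,000: $4,371,360.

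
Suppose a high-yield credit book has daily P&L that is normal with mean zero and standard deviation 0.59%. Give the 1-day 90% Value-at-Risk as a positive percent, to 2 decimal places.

At 90% one-sided, z = 1.282.
VaR = z·σ = 1.282 × 0.59% = 0.756%.

0.76%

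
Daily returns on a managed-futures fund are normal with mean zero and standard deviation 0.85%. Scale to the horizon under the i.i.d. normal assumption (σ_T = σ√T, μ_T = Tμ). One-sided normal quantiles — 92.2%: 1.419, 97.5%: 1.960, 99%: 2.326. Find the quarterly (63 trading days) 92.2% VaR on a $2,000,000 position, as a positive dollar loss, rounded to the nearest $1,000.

σ_{63d} = 0.85% × √63 = 6.747%.
VaR = 1.419 × 6.747% = 9.574%.
On $2,000,000: 0.09574 × $2,000,000 = $191,480.

$191,000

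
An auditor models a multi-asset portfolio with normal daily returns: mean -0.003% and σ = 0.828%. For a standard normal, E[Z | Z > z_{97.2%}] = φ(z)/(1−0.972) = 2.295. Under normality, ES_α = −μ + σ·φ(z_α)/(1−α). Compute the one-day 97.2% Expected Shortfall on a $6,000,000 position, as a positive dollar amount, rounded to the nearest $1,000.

ES = −(-0.003%) + 0.828% × 2.295 = 1.903%.
On $6,000,000: 0.01903 × $6,000,000 = $114,180.

$114,000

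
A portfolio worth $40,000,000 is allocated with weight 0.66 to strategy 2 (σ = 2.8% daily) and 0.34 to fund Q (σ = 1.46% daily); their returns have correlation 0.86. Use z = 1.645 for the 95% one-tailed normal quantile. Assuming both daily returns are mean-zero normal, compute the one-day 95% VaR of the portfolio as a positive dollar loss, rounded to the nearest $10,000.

$1,510,000

σ_p² = 0.66²·2.8² + 0.34²·1.46² + 2·0.86·0.66·0.34·2.8·1.46 = 5.2394 (%²).
σ_p = √5.2394 = 2.289%.
VaR = 1.645 × 2.289% = 3.765%; on $40,000,000 that is $1,506,000.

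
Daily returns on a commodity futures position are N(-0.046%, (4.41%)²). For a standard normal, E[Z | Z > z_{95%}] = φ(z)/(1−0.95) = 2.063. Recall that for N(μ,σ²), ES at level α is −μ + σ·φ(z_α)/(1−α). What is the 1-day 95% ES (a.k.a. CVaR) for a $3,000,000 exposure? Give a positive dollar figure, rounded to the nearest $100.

$274,300

ES = −(-0.046%) + 4.41% × 2.063 = 9.144%.
On $3,000,000: 0.09144 × $3,000,000 = $274,320.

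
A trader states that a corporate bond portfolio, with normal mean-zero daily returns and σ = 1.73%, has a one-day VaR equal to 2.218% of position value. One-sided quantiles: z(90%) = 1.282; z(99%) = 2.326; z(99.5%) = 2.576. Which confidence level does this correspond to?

Implied z = VaR/σ = 2.218 / 1.73 = 1.282.
This matches z(90%) = 1.282.

90%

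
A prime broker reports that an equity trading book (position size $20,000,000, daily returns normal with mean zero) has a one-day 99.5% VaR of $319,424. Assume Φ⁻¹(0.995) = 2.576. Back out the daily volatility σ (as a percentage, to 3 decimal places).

VaR as a fraction: $319,424 / $20,000,000 = 1.597%.
σ = VaR / z = 1.597% / 2.576 = 0.620%.

0.620%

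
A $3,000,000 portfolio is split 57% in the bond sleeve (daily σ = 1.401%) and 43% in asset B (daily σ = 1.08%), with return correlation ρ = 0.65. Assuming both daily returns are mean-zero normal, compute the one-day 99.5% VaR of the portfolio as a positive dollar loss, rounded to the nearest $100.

σ_p² = 0.57²·1.401² + 0.43²·1.08² + 2·0.65·0.57·0.43·1.401·1.08 = 1.3355 (%²).
σ_p = √1.3355 = 1.156%.
At 99.5%, z = 2.576.
VaR = 2.576 × 1.156% = 2.978%; on $3,000,000 that is $89,340.

$89,300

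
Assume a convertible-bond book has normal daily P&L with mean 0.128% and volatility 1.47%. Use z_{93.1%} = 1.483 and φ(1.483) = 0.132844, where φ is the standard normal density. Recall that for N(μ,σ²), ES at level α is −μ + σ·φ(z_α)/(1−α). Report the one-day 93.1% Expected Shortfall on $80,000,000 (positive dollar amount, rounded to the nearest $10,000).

Tail multiplier: φ(z)/(1−α) = 0.132844 / 0.069 = 1.925.
ES = −(0.128%) + 1.47% × 1.925 = 2.702%.
On $80,000,000: 0.02702 × $80,000,000 = $2,161,600.

$2,160,000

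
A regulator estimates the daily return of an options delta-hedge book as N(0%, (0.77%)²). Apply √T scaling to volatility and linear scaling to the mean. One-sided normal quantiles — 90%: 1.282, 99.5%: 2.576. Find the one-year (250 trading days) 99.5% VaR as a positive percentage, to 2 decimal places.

31.36%

σ_{250d} = 0.77% × √250 = 12.175%.
VaR = 2.576 × 12.175% = 31.363%.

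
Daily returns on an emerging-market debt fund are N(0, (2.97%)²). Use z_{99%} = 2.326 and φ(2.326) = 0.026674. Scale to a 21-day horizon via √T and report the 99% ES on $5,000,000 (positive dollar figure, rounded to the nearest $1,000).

σ_{21d} = 2.97% × √21 = 13.610%.
ES multiplier = φ(z)/(1−α) = 0.026674/0.01 = 2.667.
ES = 13.610% × 2.667 = 36.298%; on $5,000,000: $1,814,900.

$1,815,000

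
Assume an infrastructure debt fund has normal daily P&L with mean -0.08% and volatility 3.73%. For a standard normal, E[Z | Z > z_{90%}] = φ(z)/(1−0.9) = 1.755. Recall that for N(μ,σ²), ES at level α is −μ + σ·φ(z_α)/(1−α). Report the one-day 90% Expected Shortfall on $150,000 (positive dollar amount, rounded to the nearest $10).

ES = −(-0.08%) + 3.73% × 1.755 = 6.626%.
On $150,000: 0.06626 × $150,000 = $9,939.

$9,940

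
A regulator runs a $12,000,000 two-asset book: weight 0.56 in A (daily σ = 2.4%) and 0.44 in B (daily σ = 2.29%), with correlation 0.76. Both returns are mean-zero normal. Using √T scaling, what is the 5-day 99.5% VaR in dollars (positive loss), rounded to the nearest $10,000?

σ_p = √(0.56²·2.4² + 0.44²·2.29² + 2·0.76·0.56·0.44·2.4·2.29) = 2.209%.
σ_{5d} = 2.209% × √5 = 4.939%.
z(99.5%) = 2.576.
VaR = 2.576 × 4.939% = 12.723%; on $12,000,000 that is $1,526,760.

$1,530,000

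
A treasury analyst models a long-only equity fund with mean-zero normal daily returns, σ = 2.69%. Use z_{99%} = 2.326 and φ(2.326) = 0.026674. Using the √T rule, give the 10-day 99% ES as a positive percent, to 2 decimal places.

22.69%

σ_{10d} = 2.69% × √10 = 8.507%.
ES multiplier = φ(z)/(1−α) = 0.026674/0.01 = 2.667.
ES = 8.507% × 2.667 = 22.688%.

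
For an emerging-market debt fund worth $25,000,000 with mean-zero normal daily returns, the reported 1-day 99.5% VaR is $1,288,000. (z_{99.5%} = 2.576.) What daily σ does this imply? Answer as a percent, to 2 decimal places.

2.00%

VaR as a fraction: $1,288,000 / $25,000,000 = 5.152%.
σ = VaR / z = 5.152% / 2.576 = 2.000%.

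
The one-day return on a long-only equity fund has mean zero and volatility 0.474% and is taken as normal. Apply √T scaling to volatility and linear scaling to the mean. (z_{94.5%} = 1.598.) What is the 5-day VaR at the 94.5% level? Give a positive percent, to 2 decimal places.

σ_{5d} = 0.474% × √5 = 1.060%.
VaR = 1.598 × 1.060% = 1.694%.

1.69%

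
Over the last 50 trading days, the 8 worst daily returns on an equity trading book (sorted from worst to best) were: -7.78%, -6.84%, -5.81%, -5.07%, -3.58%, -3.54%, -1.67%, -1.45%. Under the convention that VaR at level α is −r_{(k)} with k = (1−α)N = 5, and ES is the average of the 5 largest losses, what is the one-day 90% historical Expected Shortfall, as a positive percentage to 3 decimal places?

5.816%

The 5 worst returns sum to -29.08%.
ES = −(-29.08%) / 5 = 5.816%.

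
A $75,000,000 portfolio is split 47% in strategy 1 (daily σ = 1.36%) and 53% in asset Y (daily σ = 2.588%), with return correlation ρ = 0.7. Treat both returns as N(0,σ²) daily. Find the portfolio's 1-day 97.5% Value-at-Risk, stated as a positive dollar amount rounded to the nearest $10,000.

$2,760,000

σ_p² = 0.47²·1.36² + 0.53²·2.588² + 2·0.7·0.47·0.53·1.36·2.588 = 3.5174 (%²).
σ_p = √3.5174 = 1.875%.
At 97.5%, z = 1.960.
VaR = 1.960 × 1.875% = 3.675%; on $75,000,000 that is $2,756,250.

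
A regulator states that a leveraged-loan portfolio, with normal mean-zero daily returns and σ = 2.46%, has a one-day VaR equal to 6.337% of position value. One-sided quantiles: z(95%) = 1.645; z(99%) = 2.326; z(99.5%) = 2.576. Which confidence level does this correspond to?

99.5%

Implied z = VaR/σ = 6.337 / 2.46 = 2.576.
This matches z(99.5%) = 2.576.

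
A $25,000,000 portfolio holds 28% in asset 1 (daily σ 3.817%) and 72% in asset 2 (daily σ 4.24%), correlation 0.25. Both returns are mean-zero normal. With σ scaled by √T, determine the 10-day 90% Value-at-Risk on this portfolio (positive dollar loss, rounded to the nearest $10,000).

σ_p = √(0.28²·3.817² + 0.72²·4.24² + 2·0.25·0.28·0.72·3.817·4.24) = 3.478%.
σ_{10d} = 3.478% × √10 = 10.998%.
z(90%) = 1.282.
VaR = 1.282 × 10.998% = 14.099%; on $25,000,000 that is $3,524,750.

$3,520,000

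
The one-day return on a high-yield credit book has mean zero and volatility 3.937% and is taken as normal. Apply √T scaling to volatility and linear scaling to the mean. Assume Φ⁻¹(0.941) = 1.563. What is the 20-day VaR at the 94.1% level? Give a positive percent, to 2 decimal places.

σ_{20d} = 3.937% × √20 = 17.607%.
VaR = 1.563 × 17.607% = 27.520%.

27.52%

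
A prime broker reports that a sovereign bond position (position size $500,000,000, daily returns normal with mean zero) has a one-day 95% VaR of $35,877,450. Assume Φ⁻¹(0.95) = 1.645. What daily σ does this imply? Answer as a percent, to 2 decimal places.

VaR as a fraction: $35,877,450 / $500,000,000 = 7.175%.
σ = VaR / z = 7.175% / 1.645 = 4.362%.

4.36%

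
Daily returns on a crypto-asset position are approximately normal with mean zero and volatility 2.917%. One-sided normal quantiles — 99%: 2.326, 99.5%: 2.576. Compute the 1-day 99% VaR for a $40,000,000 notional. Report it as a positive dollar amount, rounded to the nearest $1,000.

$2,714,000

VaR = z·σ = 2.326 × 2.917% = 6.785%.
On $40,000,000: 0.06785 × $40,000,000 = $2,714,000.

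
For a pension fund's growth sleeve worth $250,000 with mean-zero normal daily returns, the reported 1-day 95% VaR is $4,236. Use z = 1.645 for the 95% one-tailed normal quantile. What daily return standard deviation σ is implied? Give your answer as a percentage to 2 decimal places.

VaR as a fraction: $4,236 / $250,000 = 1.694%.
σ = VaR / z = 1.694% / 1.645 = 1.030%.

1.03%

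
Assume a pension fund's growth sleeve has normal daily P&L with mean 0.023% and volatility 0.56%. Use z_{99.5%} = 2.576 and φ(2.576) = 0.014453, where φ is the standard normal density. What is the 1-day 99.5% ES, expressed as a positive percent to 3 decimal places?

Tail multiplier: φ(z)/(1−α) = 0.014453 / 0.005 = 2.891.
ES = −(0.023%) + 0.56% × 2.891 = 1.596%.

1.596%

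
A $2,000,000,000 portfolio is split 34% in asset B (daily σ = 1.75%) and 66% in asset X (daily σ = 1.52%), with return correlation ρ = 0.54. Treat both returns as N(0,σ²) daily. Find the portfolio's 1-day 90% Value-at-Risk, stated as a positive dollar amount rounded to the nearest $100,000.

σ_p² = 0.34²·1.75² + 0.66²·1.52² + 2·0.54·0.34·0.66·1.75·1.52 = 2.0051 (%²).
σ_p = √2.0051 = 1.416%.
At 90%, z = 1.282.
VaR = 1.282 × 1.416% = 1.815%; on $2,000,000,000 that is $36,300,000.

$36,300,000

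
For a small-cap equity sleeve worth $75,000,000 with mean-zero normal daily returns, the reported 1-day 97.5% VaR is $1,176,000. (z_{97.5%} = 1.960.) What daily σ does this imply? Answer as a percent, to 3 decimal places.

0.800%

VaR as a fraction: $1,176,000 / $75,000,000 = 1.568%.
σ = VaR / z = 1.568% / 1.960 = 0.800%.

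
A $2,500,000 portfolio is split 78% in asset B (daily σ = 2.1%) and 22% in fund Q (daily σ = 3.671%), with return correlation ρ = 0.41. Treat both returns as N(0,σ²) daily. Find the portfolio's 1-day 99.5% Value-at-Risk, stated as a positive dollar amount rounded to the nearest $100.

σ_p² = 0.78²·2.1² + 0.22²·3.671² + 2·0.41·0.78·0.22·2.1·3.671 = 4.4201 (%²).
σ_p = √4.4201 = 2.102%.
At 99.5%, z = 2.576.
VaR = 2.576 × 2.102% = 5.415%; on $2,500,000 that is $135,375.

$135,400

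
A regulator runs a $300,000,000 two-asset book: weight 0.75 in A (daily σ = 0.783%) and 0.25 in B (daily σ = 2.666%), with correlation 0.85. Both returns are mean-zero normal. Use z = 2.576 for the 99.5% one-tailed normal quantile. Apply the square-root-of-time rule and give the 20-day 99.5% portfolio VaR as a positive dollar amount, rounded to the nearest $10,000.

σ_p = √(0.75²·0.783² + 0.25²·2.666² + 2·0.85·0.75·0.25·0.783·2.666) = 1.206%.
σ_{20d} = 1.206% × √20 = 5.393%.
VaR = 2.576 × 5.393% = 13.892%; on $300,000,000 that is $41,676,000.

$41,680,000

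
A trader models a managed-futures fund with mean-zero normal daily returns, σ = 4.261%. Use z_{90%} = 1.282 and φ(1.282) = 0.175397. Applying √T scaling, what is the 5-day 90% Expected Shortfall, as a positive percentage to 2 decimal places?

σ_{5d} = 4.261% × √5 = 9.528%.
ES multiplier = φ(z)/(1−α) = 0.175397/0.1 = 1.754.
ES = 9.528% × 1.754 = 16.712%.

16.71%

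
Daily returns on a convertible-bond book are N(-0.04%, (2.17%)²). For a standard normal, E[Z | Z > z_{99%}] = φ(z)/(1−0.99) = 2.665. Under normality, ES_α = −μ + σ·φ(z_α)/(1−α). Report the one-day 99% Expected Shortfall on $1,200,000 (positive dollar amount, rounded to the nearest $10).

$69,880

ES = −(-0.04%) + 2.17% × 2.665 = 5.823%.
On $1,200,000: 0.05823 × $1,200,000 = $69,876.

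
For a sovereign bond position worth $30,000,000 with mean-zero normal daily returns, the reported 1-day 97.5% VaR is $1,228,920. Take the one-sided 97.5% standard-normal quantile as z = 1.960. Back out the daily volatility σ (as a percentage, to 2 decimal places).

2.09%

VaR as a fraction: $1,228,920 / $30,000,000 = 4.096%.
σ = VaR / z = 4.096% / 1.960 = 2.090%.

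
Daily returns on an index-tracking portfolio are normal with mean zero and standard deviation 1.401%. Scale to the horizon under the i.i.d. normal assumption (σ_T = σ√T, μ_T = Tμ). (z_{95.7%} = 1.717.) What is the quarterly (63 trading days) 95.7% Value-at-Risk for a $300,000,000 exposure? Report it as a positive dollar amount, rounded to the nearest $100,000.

σ_{63d} = 1.401% × √63 = 11.120%.
VaR = 1.717 × 11.120% = 19.093%.
On $300,000,000: 0.19093 × $300,000,000 = $57,279,000.

$57,300,000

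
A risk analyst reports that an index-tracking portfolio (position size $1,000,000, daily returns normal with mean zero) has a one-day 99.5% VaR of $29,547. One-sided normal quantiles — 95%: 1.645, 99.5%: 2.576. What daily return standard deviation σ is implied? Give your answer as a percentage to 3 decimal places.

1.147%

VaR as a fraction: $29,547 / $1,000,000 = 2.955%.
σ = VaR / z = 2.955% / 2.576 = 1.147%.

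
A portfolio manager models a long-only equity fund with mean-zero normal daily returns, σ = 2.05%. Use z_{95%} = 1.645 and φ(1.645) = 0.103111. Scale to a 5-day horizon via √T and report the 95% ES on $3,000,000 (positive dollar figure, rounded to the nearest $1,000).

σ_{5d} = 2.05% × √5 = 4.584%.
ES multiplier = φ(z)/(1−α) = 0.103111/0.05 = 2.062.
ES = 4.584% × 2.062 = 9.452%; on $3,000,000: $283,560.

$284,000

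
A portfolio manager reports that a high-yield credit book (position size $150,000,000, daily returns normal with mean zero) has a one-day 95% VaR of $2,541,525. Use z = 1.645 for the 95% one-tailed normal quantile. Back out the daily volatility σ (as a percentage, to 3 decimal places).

VaR as a fraction: $2,541,525 / $150,000,000 = 1.694%.
σ = VaR / z = 1.694% / 1.645 = 1.030%.

1.030%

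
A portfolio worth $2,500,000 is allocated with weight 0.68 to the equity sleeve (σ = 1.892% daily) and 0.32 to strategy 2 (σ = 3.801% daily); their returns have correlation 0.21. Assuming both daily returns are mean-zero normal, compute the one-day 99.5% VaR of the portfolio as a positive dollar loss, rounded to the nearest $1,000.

σ_p² = 0.68²·1.892² + 0.32²·3.801² + 2·0.21·0.68·0.32·1.892·3.801 = 3.7919 (%²).
σ_p = √3.7919 = 1.947%.
At 99.5%, z = 2.576.
VaR = 2.576 × 1.947% = 5.015%; on $2,500,000 that is $125,375.

$125,000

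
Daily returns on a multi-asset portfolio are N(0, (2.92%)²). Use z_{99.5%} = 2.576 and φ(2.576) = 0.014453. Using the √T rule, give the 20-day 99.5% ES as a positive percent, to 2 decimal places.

37.75%

σ_{20d} = 2.92% × √20 = 13.059%.
ES multiplier = φ(z)/(1−α) = 0.014453/0.005 = 2.891.
ES = 13.059% × 2.891 = 37.754%.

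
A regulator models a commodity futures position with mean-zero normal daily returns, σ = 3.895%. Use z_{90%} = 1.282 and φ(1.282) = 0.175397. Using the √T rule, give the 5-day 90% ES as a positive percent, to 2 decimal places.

15.28%

σ_{5d} = 3.895% × √5 = 8.709%.
ES multiplier = φ(z)/(1−α) = 0.175397/0.1 = 1.754.
ES = 8.709% × 1.754 = 15.276%.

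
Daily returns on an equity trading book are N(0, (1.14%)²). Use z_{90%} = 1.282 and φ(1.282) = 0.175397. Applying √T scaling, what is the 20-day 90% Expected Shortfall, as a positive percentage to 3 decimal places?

σ_{20d} = 1.14% × √20 = 5.098%.
ES multiplier = φ(z)/(1−α) = 0.175397/0.1 = 1.754.
ES = 5.098% × 1.754 = 8.942%.

8.942%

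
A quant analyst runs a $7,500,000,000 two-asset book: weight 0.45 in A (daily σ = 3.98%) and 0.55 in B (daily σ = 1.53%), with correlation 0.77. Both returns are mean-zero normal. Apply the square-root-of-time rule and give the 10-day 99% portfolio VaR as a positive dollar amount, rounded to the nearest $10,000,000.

$1,380,000,000

σ_p = √(0.45²·3.98² + 0.55²·1.53² + 2·0.77·0.45·0.55·3.98·1.53) = 2.497%.
σ_{10d} = 2.497% × √10 = 7.896%.
z(99%) = 2.326.
VaR = 2.326 × 7.896% = 18.366%; on $7,500,000,000 that is $1,377,450,000.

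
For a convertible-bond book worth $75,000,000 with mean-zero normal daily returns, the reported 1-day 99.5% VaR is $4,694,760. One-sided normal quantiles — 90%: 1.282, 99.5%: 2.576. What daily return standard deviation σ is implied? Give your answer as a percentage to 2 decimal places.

VaR as a fraction: $4,694,760 / $75,000,000 = 6.260%.
σ = VaR / z = 6.260% / 2.576 = 2.430%.

2.43%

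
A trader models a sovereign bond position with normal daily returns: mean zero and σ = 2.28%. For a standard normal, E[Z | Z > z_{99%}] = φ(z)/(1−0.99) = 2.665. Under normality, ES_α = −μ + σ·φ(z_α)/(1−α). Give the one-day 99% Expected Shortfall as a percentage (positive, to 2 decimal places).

6.08%

ES = 2.28% × 2.665 = 6.076%.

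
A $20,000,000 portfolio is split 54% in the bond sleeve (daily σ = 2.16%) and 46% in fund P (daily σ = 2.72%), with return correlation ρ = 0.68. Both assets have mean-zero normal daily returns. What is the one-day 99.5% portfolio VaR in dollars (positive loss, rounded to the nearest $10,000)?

σ_p² = 0.54²·2.16² + 0.46²·2.72² + 2·0.68·0.54·0.46·2.16·2.72 = 4.9108 (%²).
σ_p = √4.9108 = 2.216%.
At 99.5%, z = 2.576.
VaR = 2.576 × 2.216% = 5.708%; on $20,000,000 that is $1,141,600.

$1,140,000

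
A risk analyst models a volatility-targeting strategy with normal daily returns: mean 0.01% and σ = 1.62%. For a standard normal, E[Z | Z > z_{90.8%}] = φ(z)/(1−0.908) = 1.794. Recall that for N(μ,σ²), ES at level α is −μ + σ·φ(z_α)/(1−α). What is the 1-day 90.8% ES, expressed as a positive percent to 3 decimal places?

ES = −(0.01%) + 1.62% × 1.794 = 2.896%.

2.896%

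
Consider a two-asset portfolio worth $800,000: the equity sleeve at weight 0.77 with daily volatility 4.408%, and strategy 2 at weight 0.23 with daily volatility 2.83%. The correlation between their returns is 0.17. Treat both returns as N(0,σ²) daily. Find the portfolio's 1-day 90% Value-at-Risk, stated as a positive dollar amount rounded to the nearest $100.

σ_p² = 0.77²·4.408² + 0.23²·2.83² + 2·0.17·0.77·0.23·4.408·2.83 = 12.6951 (%²).
σ_p = √12.6951 = 3.563%.
At 90%, z = 1.282.
VaR = 1.282 × 3.563% = 4.568%; on $800,000 that is $36,544.

$36,500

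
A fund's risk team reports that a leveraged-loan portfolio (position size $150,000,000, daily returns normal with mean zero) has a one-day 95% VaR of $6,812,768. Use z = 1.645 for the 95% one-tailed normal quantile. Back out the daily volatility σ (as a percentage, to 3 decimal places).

VaR as a fraction: $6,812,768 / $150,000,000 = 4.542%.
σ = VaR / z = 4.542% / 1.645 = 2.761%.

2.761%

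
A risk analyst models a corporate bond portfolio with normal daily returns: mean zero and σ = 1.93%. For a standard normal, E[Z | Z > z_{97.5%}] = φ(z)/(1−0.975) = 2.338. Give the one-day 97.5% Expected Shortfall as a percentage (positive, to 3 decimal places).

4.512%

ES = 1.93% × 2.338 = 4.512%.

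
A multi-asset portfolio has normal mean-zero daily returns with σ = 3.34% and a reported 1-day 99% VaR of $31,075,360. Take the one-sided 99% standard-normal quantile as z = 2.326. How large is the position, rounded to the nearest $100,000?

$400,000,000

VaR as a fraction of value: z·σ = 2.326 × 3.34% = 7.76884%.
Position = $31,075,360 / 0.0776884 = $400,000,000.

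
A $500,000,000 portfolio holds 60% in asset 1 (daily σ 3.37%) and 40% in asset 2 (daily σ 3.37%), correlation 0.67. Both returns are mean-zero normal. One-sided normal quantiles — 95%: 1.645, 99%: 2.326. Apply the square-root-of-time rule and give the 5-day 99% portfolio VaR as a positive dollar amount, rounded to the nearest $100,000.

$80,400,000

σ_p = √(0.6²·3.37² + 0.4²·3.37² + 2·0.67·0.6·0.4·3.37·3.37) = 3.092%.
σ_{5d} = 3.092% × √5 = 6.914%.
VaR = 2.326 × 6.914% = 16.082%; on $500,000,000 that is $80,410,000.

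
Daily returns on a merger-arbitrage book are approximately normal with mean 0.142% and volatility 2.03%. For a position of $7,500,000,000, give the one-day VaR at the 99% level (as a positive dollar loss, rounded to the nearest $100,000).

$343,500,000

At 99% one-sided, z = 2.326.
VaR = −μ + z·σ = −(0.142%) + 2.326 × 2.03% = 4.580%.
On $7,500,000,000: 0.04580 × $7,500,000,000 = $343,500,000.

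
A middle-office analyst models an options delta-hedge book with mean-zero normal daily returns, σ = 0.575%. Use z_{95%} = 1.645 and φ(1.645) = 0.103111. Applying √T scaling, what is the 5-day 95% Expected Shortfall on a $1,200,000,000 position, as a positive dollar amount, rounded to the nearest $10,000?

σ_{5d} = 0.575% × √5 = 1.286%.
ES multiplier = φ(z)/(1−α) = 0.103111/0.05 = 2.062.
ES = 1.286% × 2.062 = 2.652%; on $1,200,000,000: $31,824,000.

$31,820,000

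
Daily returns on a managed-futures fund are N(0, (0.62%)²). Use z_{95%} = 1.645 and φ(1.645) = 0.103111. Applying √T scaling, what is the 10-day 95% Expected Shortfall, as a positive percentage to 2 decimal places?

σ_{10d} = 0.62% × √10 = 1.961%.
ES multiplier = φ(z)/(1−α) = 0.103111/0.05 = 2.062.
ES = 1.961% × 2.062 = 4.044%.

4.04%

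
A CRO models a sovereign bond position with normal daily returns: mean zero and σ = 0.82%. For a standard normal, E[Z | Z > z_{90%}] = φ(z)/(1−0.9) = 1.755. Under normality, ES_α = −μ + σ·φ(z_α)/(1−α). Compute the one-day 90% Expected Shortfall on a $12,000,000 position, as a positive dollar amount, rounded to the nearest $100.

$172,700

ES = 0.82% × 1.755 = 1.439%.
On $12,000,000: 0.01439 × $12,000,000 = $172,680.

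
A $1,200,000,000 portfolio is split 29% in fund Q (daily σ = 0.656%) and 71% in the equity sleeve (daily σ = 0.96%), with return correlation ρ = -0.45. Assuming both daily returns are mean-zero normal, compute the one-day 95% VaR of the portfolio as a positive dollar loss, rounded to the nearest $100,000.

$12,200,000

σ_p² = 0.29²·0.656² + 0.71²·0.96² + 2·-0.45·0.29·0.71·0.656·0.96 = 0.3841 (%²).
σ_p = √0.3841 = 0.620%.
At 95%, z = 1.645.
VaR = 1.645 × 0.620% = 1.020%; on $1,200,000,000 that is $12,240,000.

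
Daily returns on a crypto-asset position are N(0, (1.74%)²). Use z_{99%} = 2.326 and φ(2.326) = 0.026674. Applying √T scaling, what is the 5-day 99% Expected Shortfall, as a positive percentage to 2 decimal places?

σ_{5d} = 1.74% × √5 = 3.891%.
ES multiplier = φ(z)/(1−α) = 0.026674/0.01 = 2.667.
ES = 3.891% × 2.667 = 10.377%.

10.38%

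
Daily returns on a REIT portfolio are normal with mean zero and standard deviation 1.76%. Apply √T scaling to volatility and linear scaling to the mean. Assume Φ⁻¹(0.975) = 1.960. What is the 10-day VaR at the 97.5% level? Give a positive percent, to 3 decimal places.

σ_{10d} = 1.76% × √10 = 5.566%.
VaR = 1.960 × 5.566% = 10.909%.

10.909%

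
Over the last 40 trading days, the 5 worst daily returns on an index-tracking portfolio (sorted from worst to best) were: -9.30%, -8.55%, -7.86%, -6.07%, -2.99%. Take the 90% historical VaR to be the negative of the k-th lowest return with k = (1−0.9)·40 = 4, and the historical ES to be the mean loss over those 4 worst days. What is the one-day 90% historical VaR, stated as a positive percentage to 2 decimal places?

k = 4; the 4th lowest return is -6.07%, so VaR = 6.07%.

6.07%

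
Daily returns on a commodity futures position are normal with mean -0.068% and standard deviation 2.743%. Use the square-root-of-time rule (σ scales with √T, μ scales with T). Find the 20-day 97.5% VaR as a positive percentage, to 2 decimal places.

At 97.5%, z = 1.960.
σ_{20d} = 2.743% × √20 = 12.267%; μ_{20d} = 20 × -0.068% = -1.360%.
VaR = −(-1.360%) + 1.960 × 12.267% = 25.403%.

25.40%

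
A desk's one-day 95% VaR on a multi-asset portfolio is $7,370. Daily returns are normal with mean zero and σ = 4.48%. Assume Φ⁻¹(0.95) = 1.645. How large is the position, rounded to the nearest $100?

VaR as a fraction of value: z·σ = 1.645 × 4.48% = 7.3696%.
Position = $7,370 / 0.073696 = $100,005.

$100,000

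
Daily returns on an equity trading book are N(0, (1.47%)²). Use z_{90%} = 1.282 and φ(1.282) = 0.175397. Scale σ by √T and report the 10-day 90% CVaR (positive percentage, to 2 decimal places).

8.15%

σ_{10d} = 1.47% × √10 = 4.649%.
ES multiplier = φ(z)/(1−α) = 0.175397/0.1 = 1.754.
ES = 4.649% × 1.754 = 8.154%.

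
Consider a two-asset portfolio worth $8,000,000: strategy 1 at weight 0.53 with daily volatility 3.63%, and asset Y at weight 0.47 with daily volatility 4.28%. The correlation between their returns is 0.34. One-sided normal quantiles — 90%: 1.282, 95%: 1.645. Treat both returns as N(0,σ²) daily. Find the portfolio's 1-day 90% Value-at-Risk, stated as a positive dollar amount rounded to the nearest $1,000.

σ_p² = 0.53²·3.63² + 0.47²·4.28² + 2·0.34·0.53·0.47·3.63·4.28 = 10.3796 (%²).
σ_p = √10.3796 = 3.222%.
VaR = 1.282 × 3.222% = 4.131%; on $8,000,000 that is $330,480.

$330,000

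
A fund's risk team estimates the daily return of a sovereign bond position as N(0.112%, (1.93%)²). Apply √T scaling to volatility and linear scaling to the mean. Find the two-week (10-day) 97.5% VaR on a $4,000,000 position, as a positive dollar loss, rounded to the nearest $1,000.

At 97.5%, z = 1.960.
σ_{10d} = 1.93% × √10 = 6.103%; μ_{10d} = 10 × 0.112% = 1.120%.
VaR = −(1.120%) + 1.960 × 6.103% = 10.842%.
On $4,000,000: 0.10842 × $4,000,000 = $433,680.

$434,000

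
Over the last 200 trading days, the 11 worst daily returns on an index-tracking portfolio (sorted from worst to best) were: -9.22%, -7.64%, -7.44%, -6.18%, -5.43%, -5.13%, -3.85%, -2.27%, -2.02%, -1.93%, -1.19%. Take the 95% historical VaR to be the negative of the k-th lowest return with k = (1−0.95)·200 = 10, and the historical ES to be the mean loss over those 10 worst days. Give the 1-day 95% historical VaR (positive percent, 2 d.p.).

1.93%

k = 10; the 10th lowest return is -1.93%, so VaR = 1.93%.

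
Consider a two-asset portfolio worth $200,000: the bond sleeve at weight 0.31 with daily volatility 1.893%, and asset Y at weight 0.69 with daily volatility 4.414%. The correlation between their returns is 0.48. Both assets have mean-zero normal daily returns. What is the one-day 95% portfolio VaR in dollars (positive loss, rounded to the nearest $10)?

$11,080

σ_p² = 0.31²·1.893² + 0.69²·4.414² + 2·0.48·0.31·0.69·1.893·4.414 = 11.3362 (%²).
σ_p = √11.3362 = 3.367%.
At 95%, z = 1.645.
VaR = 1.645 × 3.367% = 5.539%; on $200,000 that is $11,078.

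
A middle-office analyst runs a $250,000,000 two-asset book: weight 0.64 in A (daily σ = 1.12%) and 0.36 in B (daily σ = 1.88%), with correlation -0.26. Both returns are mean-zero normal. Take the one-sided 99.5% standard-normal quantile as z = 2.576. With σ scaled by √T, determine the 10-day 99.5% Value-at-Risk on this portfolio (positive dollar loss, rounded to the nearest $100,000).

$17,300,000

σ_p = √(0.64²·1.12² + 0.36²·1.88² + 2·-0.26·0.64·0.36·1.12·1.88) = 0.848%.
σ_{10d} = 0.848% × √10 = 2.682%.
VaR = 2.576 × 2.682% = 6.909%; on $250,000,000 that is $17,272,500.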